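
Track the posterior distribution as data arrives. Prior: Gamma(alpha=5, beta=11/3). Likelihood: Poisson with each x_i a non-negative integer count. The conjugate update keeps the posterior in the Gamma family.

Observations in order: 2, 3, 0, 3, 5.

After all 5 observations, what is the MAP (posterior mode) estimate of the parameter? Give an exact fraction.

51/26

obs 1: x=2 → posterior Gamma(7, 14/3)
obs 2: x=3 → posterior Gamma(10, 17/3)
obs 3: x=0 → posterior Gamma(10, 20/3)
obs 4: x=3 → posterior Gamma(13, 23/3)
obs 5: x=5 → posterior Gamma(18, 26/3)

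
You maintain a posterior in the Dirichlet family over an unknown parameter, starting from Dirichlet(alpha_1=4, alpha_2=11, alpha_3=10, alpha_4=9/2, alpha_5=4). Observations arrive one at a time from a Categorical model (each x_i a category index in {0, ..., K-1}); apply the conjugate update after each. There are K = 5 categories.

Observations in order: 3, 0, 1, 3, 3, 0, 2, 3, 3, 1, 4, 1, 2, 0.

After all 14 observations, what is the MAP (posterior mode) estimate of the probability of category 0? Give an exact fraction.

obs 1: x=3 → posterior Dirichlet(4, 11, 10, 11/2, 4)
obs 2: x=0 → posterior Dirichlet(5, 11, 10, 11/2, 4)
obs 3: x=1 → posterior Dirichlet(5, 12, 10, 11/2, 4)
obs 4: x=3 → posterior Dirichlet(5, 12, 10, 13/2, 4)
obs 5: x=3 → posterior Dirichlet(5, 12, 10, 15/2, 4)
obs 6: x=0 → posterior Dirichlet(6, 12, 10, 15/2, 4)
obs 7: x=2 → posterior Dirichlet(6, 12, 11, 15/2, 4)
obs 8: x=3 → posterior Dirichlet(6, 12, 11, 17/2, 4)
obs 9: x=3 → posterior Dirichlet(6, 12, 11, 19/2, 4)
obs 10: x=1 → posterior Dirichlet(6, 13, 11, 19/2, 4)
obs 11: x=4 → posterior Dirichlet(6, 13, 11, 19/2, 5)
obs 12: x=1 → posterior Dirichlet(6, 14, 11, 19/2, 5)
obs 13: x=2 → posterior Dirichlet(6, 14, 12, 19/2, 5)
obs 14: x=0 → posterior Dirichlet(7, 14, 12, 19/2, 5)

12/85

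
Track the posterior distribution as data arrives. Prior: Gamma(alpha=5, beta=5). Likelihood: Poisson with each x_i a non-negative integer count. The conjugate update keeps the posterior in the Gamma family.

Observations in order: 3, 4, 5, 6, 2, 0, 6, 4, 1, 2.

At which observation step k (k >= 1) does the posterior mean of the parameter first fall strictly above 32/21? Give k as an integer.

obs 1: x=3 → posterior Gamma(8, 6)
obs 2: x=4 → posterior Gamma(12, 7)
obs 3: x=5 → posterior Gamma(17, 8)
obs 4: x=6 → posterior Gamma(23, 9)
obs 5: x=2 → posterior Gamma(25, 10)
obs 6: x=0 → posterior Gamma(25, 11)
obs 7: x=6 → posterior Gamma(31, 12)
obs 8: x=4 → posterior Gamma(35, 13)
obs 9: x=1 → posterior Gamma(36, 14)
obs 10: x=2 → posterior Gamma(38, 15)

k = 2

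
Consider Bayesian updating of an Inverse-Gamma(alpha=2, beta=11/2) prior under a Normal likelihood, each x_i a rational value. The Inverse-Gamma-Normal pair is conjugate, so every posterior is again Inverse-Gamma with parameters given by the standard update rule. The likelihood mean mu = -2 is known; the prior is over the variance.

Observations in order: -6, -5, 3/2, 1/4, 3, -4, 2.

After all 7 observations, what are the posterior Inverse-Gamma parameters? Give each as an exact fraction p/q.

alpha=11/2, beta=1573/32

obs 1: x=-6 → posterior Inverse-Gamma(5/2, 27/2)
obs 2: x=-5 → posterior Inverse-Gamma(3, 18)
obs 3: x=3/2 → posterior Inverse-Gamma(7/2, 193/8)
obs 4: x=1/4 → posterior Inverse-Gamma(4, 853/32)
obs 5: x=3 → posterior Inverse-Gamma(9/2, 1253/32)
obs 6: x=-4 → posterior Inverse-Gamma(5, 1317/32)
obs 7: x=2 → posterior Inverse-Gamma(11/2, 1573/32)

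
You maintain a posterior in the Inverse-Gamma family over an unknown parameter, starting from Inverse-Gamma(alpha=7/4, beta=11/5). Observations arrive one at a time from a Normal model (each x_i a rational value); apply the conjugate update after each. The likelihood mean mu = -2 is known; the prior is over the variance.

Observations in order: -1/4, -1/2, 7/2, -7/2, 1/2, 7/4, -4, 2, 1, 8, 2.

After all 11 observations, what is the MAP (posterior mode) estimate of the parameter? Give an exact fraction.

obs 1: x=-1/4 → posterior Inverse-Gamma(9/4, 597/160)
obs 2: x=-1/2 → posterior Inverse-Gamma(11/4, 777/160)
obs 3: x=7/2 → posterior Inverse-Gamma(13/4, 3197/160)
obs 4: x=-7/2 → posterior Inverse-Gamma(15/4, 3377/160)
obs 5: x=1/2 → posterior Inverse-Gamma(17/4, 3877/160)
obs 6: x=7/4 → posterior Inverse-Gamma(19/4, 2501/80)
obs 7: x=-4 → posterior Inverse-Gamma(21/4, 2661/80)
obs 8: x=2 → posterior Inverse-Gamma(23/4, 3301/80)
obs 9: x=1 → posterior Inverse-Gamma(25/4, 3661/80)
obs 10: x=8 → posterior Inverse-Gamma(27/4, 7661/80)
obs 11: x=2 → posterior Inverse-Gamma(29/4, 8301/80)

2767/220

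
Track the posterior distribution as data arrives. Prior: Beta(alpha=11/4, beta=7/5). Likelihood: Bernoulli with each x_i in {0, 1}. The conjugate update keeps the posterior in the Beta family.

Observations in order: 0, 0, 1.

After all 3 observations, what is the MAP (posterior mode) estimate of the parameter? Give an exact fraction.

obs 1: x=0 → posterior Beta(11/4, 12/5)
obs 2: x=0 → posterior Beta(11/4, 17/5)
obs 3: x=1 → posterior Beta(15/4, 17/5)

55/103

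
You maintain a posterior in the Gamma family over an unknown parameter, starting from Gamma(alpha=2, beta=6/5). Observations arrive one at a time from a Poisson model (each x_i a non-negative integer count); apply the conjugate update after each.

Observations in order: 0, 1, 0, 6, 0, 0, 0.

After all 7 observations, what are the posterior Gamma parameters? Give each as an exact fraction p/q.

alpha=9, beta=41/5

obs 1: x=0 → posterior Gamma(2, 11/5)
obs 2: x=1 → posterior Gamma(3, 16/5)
obs 3: x=0 → posterior Gamma(3, 21/5)
obs 4: x=6 → posterior Gamma(9, 26/5)
obs 5: x=0 → posterior Gamma(9, 31/5)
obs 6: x=0 → posterior Gamma(9, 36/5)
obs 7: x=0 → posterior Gamma(9, 41/5)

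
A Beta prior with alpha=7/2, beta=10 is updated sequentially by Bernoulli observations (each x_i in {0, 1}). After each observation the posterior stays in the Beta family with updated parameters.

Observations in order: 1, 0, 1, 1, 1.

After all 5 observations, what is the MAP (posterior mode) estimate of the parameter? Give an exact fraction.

13/33

obs 1: x=1 → posterior Beta(9/2, 10)
obs 2: x=0 → posterior Beta(9/2, 11)
obs 3: x=1 → posterior Beta(11/2, 11)
obs 4: x=1 → posterior Beta(13/2, 11)
obs 5: x=1 → posterior Beta(15/2, 11)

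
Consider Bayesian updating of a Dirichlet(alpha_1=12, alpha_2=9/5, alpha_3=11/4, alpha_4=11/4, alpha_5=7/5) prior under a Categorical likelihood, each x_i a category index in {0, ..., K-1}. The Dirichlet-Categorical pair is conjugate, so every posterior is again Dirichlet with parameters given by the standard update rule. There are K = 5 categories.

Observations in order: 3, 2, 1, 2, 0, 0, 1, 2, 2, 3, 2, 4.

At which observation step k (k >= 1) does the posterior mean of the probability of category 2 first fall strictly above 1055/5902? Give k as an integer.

obs 1: x=3 → posterior Dirichlet(12, 9/5, 11/4, 15/4, 7/5)
obs 2: x=2 → posterior Dirichlet(12, 9/5, 15/4, 15/4, 7/5)
obs 3: x=1 → posterior Dirichlet(12, 14/5, 15/4, 15/4, 7/5)
obs 4: x=2 → posterior Dirichlet(12, 14/5, 19/4, 15/4, 7/5)
obs 5: x=0 → posterior Dirichlet(13, 14/5, 19/4, 15/4, 7/5)
obs 6: x=0 → posterior Dirichlet(14, 14/5, 19/4, 15/4, 7/5)
obs 7: x=1 → posterior Dirichlet(14, 19/5, 19/4, 15/4, 7/5)
obs 8: x=2 → posterior Dirichlet(14, 19/5, 23/4, 15/4, 7/5)
obs 9: x=2 → posterior Dirichlet(14, 19/5, 27/4, 15/4, 7/5)
obs 10: x=3 → posterior Dirichlet(14, 19/5, 27/4, 19/4, 7/5)
obs 11: x=2 → posterior Dirichlet(14, 19/5, 31/4, 19/4, 7/5)
obs 12: x=4 → posterior Dirichlet(14, 19/5, 31/4, 19/4, 12/5)

k = 4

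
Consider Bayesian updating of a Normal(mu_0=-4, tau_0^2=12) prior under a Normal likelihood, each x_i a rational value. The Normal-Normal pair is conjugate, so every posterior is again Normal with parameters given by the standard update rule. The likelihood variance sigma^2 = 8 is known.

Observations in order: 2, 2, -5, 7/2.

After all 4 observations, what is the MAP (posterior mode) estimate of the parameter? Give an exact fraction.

-1/28

obs 1: x=2 → posterior Normal(-2/5, 24/5)
obs 2: x=2 → posterior Normal(1/2, 3)
obs 3: x=-5 → posterior Normal(-1, 24/11)
obs 4: x=7/2 → posterior Normal(-1/28, 12/7)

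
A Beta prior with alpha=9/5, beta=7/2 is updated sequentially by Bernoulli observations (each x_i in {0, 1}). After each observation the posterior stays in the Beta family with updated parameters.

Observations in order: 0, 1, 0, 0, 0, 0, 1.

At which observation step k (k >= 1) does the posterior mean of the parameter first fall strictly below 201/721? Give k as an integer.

k = 5

obs 1: x=0 → posterior Beta(9/5, 9/2)
obs 2: x=1 → posterior Beta(14/5, 9/2)
obs 3: x=0 → posterior Beta(14/5, 11/2)
obs 4: x=0 → posterior Beta(14/5, 13/2)
obs 5: x=0 → posterior Beta(14/5, 15/2)
obs 6: x=0 → posterior Beta(14/5, 17/2)
obs 7: x=1 → posterior Beta(19/5, 17/2)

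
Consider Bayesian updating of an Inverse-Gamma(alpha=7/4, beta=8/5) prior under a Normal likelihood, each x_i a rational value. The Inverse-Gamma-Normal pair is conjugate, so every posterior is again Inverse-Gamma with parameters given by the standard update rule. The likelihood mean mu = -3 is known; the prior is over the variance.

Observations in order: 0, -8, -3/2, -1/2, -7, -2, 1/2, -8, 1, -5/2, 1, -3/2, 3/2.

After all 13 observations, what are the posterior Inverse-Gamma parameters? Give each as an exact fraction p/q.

alpha=33/4, beta=1547/20

obs 1: x=0 → posterior Inverse-Gamma(9/4, 61/10)
obs 2: x=-8 → posterior Inverse-Gamma(11/4, 93/5)
obs 3: x=-3/2 → posterior Inverse-Gamma(13/4, 789/40)
obs 4: x=-1/2 → posterior Inverse-Gamma(15/4, 457/20)
obs 5: x=-7 → posterior Inverse-Gamma(17/4, 617/20)
obs 6: x=-2 → posterior Inverse-Gamma(19/4, 627/20)
obs 7: x=1/2 → posterior Inverse-Gamma(21/4, 1499/40)
obs 8: x=-8 → posterior Inverse-Gamma(23/4, 1999/40)
obs 9: x=1 → posterior Inverse-Gamma(25/4, 2319/40)
obs 10: x=-5/2 → posterior Inverse-Gamma(27/4, 581/10)
obs 11: x=1 → posterior Inverse-Gamma(29/4, 661/10)
obs 12: x=-3/2 → posterior Inverse-Gamma(31/4, 2689/40)
obs 13: x=3/2 → posterior Inverse-Gamma(33/4, 1547/20)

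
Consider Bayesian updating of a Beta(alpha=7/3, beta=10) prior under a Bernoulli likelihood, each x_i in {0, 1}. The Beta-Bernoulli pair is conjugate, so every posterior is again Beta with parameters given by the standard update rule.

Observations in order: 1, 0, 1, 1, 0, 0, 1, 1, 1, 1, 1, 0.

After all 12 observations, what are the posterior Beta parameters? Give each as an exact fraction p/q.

alpha=31/3, beta=14

obs 1: x=1 → posterior Beta(10/3, 10)
obs 2: x=0 → posterior Beta(10/3, 11)
obs 3: x=1 → posterior Beta(13/3, 11)
obs 4: x=1 → posterior Beta(16/3, 11)
obs 5: x=0 → posterior Beta(16/3, 12)
obs 6: x=0 → posterior Beta(16/3, 13)
obs 7: x=1 → posterior Beta(19/3, 13)
obs 8: x=1 → posterior Beta(22/3, 13)
obs 9: x=1 → posterior Beta(25/3, 13)
obs 10: x=1 → posterior Beta(28/3, 13)
obs 11: x=1 → posterior Beta(31/3, 13)
obs 12: x=0 → posterior Beta(31/3, 14)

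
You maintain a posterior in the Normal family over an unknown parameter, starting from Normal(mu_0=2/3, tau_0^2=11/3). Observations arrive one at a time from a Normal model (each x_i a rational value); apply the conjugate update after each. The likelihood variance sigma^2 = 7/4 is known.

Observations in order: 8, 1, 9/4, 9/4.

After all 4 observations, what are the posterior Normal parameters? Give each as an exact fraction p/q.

mu_0=608/197, tau_0^2=77/197

obs 1: x=8 → posterior Normal(366/65, 77/65)
obs 2: x=1 → posterior Normal(410/109, 77/109)
obs 3: x=9/4 → posterior Normal(509/153, 77/153)
obs 4: x=9/4 → posterior Normal(608/197, 77/197)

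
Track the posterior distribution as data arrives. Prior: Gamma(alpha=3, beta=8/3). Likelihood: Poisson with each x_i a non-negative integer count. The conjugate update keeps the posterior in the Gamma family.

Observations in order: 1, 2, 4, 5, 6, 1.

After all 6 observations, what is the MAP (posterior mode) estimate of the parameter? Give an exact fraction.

obs 1: x=1 → posterior Gamma(4, 11/3)
obs 2: x=2 → posterior Gamma(6, 14/3)
obs 3: x=4 → posterior Gamma(10, 17/3)
obs 4: x=5 → posterior Gamma(15, 20/3)
obs 5: x=6 → posterior Gamma(21, 23/3)
obs 6: x=1 → posterior Gamma(22, 26/3)

63/26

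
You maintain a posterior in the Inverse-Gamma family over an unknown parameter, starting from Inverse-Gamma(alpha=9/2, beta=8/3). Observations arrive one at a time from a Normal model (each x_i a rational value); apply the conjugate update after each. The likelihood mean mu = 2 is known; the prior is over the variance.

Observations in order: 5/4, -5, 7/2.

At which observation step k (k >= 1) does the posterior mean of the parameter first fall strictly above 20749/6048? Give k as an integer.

obs 1: x=5/4 → posterior Inverse-Gamma(5, 283/96)
obs 2: x=-5 → posterior Inverse-Gamma(11/2, 2635/96)
obs 3: x=7/2 → posterior Inverse-Gamma(6, 2743/96)

k = 2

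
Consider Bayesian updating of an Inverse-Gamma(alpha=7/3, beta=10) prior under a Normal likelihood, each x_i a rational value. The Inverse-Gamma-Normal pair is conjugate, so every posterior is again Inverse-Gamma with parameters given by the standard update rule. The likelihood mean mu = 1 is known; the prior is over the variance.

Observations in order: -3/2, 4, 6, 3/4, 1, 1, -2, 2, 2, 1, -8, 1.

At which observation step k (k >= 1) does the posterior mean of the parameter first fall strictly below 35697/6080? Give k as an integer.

obs 1: x=-3/2 → posterior Inverse-Gamma(17/6, 105/8)
obs 2: x=4 → posterior Inverse-Gamma(10/3, 141/8)
obs 3: x=6 → posterior Inverse-Gamma(23/6, 241/8)
obs 4: x=3/4 → posterior Inverse-Gamma(13/3, 965/32)
obs 5: x=1 → posterior Inverse-Gamma(29/6, 965/32)
obs 6: x=1 → posterior Inverse-Gamma(16/3, 965/32)
obs 7: x=-2 → posterior Inverse-Gamma(35/6, 1109/32)
obs 8: x=2 → posterior Inverse-Gamma(19/3, 1125/32)
obs 9: x=2 → posterior Inverse-Gamma(41/6, 1141/32)
obs 10: x=1 → posterior Inverse-Gamma(22/3, 1141/32)
obs 11: x=-8 → posterior Inverse-Gamma(47/6, 2437/32)
obs 12: x=1 → posterior Inverse-Gamma(25/3, 2437/32)

k = 10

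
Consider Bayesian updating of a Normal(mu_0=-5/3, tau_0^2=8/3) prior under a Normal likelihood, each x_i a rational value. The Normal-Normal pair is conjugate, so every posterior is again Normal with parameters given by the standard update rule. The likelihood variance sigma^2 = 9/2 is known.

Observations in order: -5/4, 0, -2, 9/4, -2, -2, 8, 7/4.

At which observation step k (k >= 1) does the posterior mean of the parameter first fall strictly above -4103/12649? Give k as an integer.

obs 1: x=-5/4 → posterior Normal(-65/43, 72/43)
obs 2: x=0 → posterior Normal(-65/59, 72/59)
obs 3: x=-2 → posterior Normal(-97/75, 24/25)
obs 4: x=9/4 → posterior Normal(-61/91, 72/91)
obs 5: x=-2 → posterior Normal(-93/107, 72/107)
obs 6: x=-2 → posterior Normal(-125/123, 24/41)
obs 7: x=8 → posterior Normal(3/139, 72/139)
obs 8: x=7/4 → posterior Normal(1/5, 72/155)

k = 7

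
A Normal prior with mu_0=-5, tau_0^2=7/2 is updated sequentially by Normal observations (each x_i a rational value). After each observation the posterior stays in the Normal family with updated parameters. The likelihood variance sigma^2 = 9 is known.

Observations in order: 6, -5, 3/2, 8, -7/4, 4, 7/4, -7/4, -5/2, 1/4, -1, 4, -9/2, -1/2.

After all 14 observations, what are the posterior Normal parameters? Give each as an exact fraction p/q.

obs 1: x=6 → posterior Normal(-48/25, 63/25)
obs 2: x=-5 → posterior Normal(-83/32, 63/32)
obs 3: x=3/2 → posterior Normal(-145/78, 21/13)
obs 4: x=8 → posterior Normal(-33/92, 63/46)
obs 5: x=-7/4 → posterior Normal(-115/212, 63/53)
obs 6: x=4 → posterior Normal(-1/80, 21/20)
obs 7: x=7/4 → posterior Normal(23/134, 63/67)
obs 8: x=-7/4 → posterior Normal(-3/296, 63/74)
obs 9: x=-5/2 → posterior Normal(-73/324, 7/9)
obs 10: x=1/4 → posterior Normal(-3/16, 63/88)
obs 11: x=-1 → posterior Normal(-47/190, 63/95)
obs 12: x=4 → posterior Normal(3/68, 21/34)
obs 13: x=-9/2 → posterior Normal(-27/109, 63/109)
obs 14: x=-1/2 → posterior Normal(-61/232, 63/116)

mu_0=-61/232, tau_0^2=63/116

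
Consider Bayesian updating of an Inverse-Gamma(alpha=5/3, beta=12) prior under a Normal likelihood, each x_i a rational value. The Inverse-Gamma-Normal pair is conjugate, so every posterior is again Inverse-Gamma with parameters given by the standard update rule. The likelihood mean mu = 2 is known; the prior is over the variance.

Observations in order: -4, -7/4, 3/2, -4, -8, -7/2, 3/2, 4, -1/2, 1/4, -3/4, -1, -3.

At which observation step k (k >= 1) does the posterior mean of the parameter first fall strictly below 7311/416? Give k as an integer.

obs 1: x=-4 → posterior Inverse-Gamma(13/6, 30)
obs 2: x=-7/4 → posterior Inverse-Gamma(8/3, 1185/32)
obs 3: x=3/2 → posterior Inverse-Gamma(19/6, 1189/32)
obs 4: x=-4 → posterior Inverse-Gamma(11/3, 1765/32)
obs 5: x=-8 → posterior Inverse-Gamma(25/6, 3365/32)
obs 6: x=-7/2 → posterior Inverse-Gamma(14/3, 3849/32)
obs 7: x=3/2 → posterior Inverse-Gamma(31/6, 3853/32)
obs 8: x=4 → posterior Inverse-Gamma(17/3, 3917/32)
obs 9: x=-1/2 → posterior Inverse-Gamma(37/6, 4017/32)
obs 10: x=1/4 → posterior Inverse-Gamma(20/3, 2033/16)
obs 11: x=-3/4 → posterior Inverse-Gamma(43/6, 4187/32)
obs 12: x=-1 → posterior Inverse-Gamma(23/3, 4331/32)
obs 13: x=-3 → posterior Inverse-Gamma(49/6, 4731/32)

k = 3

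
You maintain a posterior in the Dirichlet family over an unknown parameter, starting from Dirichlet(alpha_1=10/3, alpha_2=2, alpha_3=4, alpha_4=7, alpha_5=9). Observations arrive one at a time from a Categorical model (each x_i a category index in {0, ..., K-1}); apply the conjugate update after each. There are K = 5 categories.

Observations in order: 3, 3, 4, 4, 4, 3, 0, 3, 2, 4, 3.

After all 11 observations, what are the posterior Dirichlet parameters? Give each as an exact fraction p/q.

obs 1: x=3 → posterior Dirichlet(10/3, 2, 4, 8, 9)
obs 2: x=3 → posterior Dirichlet(10/3, 2, 4, 9, 9)
obs 3: x=4 → posterior Dirichlet(10/3, 2, 4, 9, 10)
obs 4: x=4 → posterior Dirichlet(10/3, 2, 4, 9, 11)
obs 5: x=4 → posterior Dirichlet(10/3, 2, 4, 9, 12)
obs 6: x=3 → posterior Dirichlet(10/3, 2, 4, 10, 12)
obs 7: x=0 → posterior Dirichlet(13/3, 2, 4, 10, 12)
obs 8: x=3 → posterior Dirichlet(13/3, 2, 4, 11, 12)
obs 9: x=2 → posterior Dirichlet(13/3, 2, 5, 11, 12)
obs 10: x=4 → posterior Dirichlet(13/3, 2, 5, 11, 13)
obs 11: x=3 → posterior Dirichlet(13/3, 2, 5, 12, 13)

alpha_1=13/3, alpha_2=2, alpha_3=5, alpha_4=12, alpha_5=13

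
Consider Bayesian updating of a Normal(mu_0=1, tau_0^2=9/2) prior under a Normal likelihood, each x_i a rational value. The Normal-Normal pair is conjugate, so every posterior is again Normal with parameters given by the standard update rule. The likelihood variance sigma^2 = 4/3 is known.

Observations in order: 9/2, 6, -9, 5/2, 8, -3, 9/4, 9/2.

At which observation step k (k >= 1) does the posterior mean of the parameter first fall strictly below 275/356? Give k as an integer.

obs 1: x=9/2 → posterior Normal(37/10, 36/35)
obs 2: x=6 → posterior Normal(583/124, 18/31)
obs 3: x=-9 → posterior Normal(97/178, 36/89)
obs 4: x=5/2 → posterior Normal(1, 9/29)
obs 5: x=8 → posterior Normal(332/143, 36/143)
obs 6: x=-3 → posterior Normal(251/170, 18/85)
obs 7: x=9/4 → posterior Normal(1247/788, 36/197)
obs 8: x=9/2 → posterior Normal(1733/896, 9/56)

k = 3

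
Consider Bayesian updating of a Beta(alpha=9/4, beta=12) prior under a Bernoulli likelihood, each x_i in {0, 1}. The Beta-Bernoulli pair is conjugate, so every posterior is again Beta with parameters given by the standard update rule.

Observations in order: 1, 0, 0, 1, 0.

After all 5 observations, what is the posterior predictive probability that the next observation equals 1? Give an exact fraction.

17/77

obs 1: x=1 → posterior Beta(13/4, 12)
obs 2: x=0 → posterior Beta(13/4, 13)
obs 3: x=0 → posterior Beta(13/4, 14)
obs 4: x=1 → posterior Beta(17/4, 14)
obs 5: x=0 → posterior Beta(17/4, 15)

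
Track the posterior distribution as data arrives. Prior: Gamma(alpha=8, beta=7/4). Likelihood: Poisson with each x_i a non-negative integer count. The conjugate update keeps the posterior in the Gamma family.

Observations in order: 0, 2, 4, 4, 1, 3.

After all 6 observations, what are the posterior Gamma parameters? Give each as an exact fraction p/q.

alpha=22, beta=31/4

obs 1: x=0 → posterior Gamma(8, 11/4)
obs 2: x=2 → posterior Gamma(10, 15/4)
obs 3: x=4 → posterior Gamma(14, 19/4)
obs 4: x=4 → posterior Gamma(18, 23/4)
obs 5: x=1 → posterior Gamma(19, 27/4)
obs 6: x=3 → posterior Gamma(22, 31/4)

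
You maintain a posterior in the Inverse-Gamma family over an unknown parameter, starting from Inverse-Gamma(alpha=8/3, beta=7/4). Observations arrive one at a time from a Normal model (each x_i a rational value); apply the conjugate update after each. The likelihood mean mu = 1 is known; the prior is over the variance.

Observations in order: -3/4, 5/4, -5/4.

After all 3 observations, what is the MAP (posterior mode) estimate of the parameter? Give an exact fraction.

obs 1: x=-3/4 → posterior Inverse-Gamma(19/6, 105/32)
obs 2: x=5/4 → posterior Inverse-Gamma(11/3, 53/16)
obs 3: x=-5/4 → posterior Inverse-Gamma(25/6, 187/32)

561/496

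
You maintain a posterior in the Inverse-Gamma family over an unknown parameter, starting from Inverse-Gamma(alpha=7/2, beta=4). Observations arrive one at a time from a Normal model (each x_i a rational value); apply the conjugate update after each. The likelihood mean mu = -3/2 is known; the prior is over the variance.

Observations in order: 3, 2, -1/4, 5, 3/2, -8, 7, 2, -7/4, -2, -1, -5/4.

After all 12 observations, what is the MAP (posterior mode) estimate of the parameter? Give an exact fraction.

1177/112

obs 1: x=3 → posterior Inverse-Gamma(4, 113/8)
obs 2: x=2 → posterior Inverse-Gamma(9/2, 81/4)
obs 3: x=-1/4 → posterior Inverse-Gamma(5, 673/32)
obs 4: x=5 → posterior Inverse-Gamma(11/2, 1349/32)
obs 5: x=3/2 → posterior Inverse-Gamma(6, 1493/32)
obs 6: x=-8 → posterior Inverse-Gamma(13/2, 2169/32)
obs 7: x=7 → posterior Inverse-Gamma(7, 3325/32)
obs 8: x=2 → posterior Inverse-Gamma(15/2, 3521/32)
obs 9: x=-7/4 → posterior Inverse-Gamma(8, 1761/16)
obs 10: x=-2 → posterior Inverse-Gamma(17/2, 1763/16)
obs 11: x=-1 → posterior Inverse-Gamma(9, 1765/16)
obs 12: x=-5/4 → posterior Inverse-Gamma(19/2, 3531/32)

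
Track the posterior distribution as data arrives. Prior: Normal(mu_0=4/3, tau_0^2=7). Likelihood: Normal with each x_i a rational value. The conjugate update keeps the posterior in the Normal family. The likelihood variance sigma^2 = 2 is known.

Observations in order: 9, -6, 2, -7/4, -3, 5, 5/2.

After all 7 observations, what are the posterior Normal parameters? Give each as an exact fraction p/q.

obs 1: x=9 → posterior Normal(197/27, 14/9)
obs 2: x=-6 → posterior Normal(71/48, 7/8)
obs 3: x=2 → posterior Normal(113/69, 14/23)
obs 4: x=-7/4 → posterior Normal(61/72, 7/15)
obs 5: x=-3 → posterior Normal(53/444, 14/37)
obs 6: x=5 → posterior Normal(43/48, 7/22)
obs 7: x=5/2 → posterior Normal(683/612, 14/51)

mu_0=683/612, tau_0^2=14/51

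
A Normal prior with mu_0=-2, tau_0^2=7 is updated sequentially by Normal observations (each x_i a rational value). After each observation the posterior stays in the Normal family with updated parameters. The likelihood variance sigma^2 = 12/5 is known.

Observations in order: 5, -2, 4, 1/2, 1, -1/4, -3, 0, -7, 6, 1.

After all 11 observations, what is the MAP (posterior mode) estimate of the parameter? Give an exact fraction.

639/1588

obs 1: x=5 → posterior Normal(151/47, 84/47)
obs 2: x=-2 → posterior Normal(81/82, 42/41)
obs 3: x=4 → posterior Normal(17/9, 28/39)
obs 4: x=1/2 → posterior Normal(477/304, 21/38)
obs 5: x=1 → posterior Normal(547/374, 84/187)
obs 6: x=-1/4 → posterior Normal(353/296, 14/37)
obs 7: x=-3 → posterior Normal(639/1028, 84/257)
obs 8: x=0 → posterior Normal(639/1168, 21/73)
obs 9: x=-7 → posterior Normal(-341/1308, 28/109)
obs 10: x=6 → posterior Normal(499/1448, 42/181)
obs 11: x=1 → posterior Normal(639/1588, 84/397)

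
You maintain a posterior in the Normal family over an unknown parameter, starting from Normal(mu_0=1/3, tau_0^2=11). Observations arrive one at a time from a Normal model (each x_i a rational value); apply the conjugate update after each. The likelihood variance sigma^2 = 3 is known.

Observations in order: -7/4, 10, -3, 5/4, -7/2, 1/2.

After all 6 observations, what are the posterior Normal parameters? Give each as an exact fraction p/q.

mu_0=79/138, tau_0^2=11/23

obs 1: x=-7/4 → posterior Normal(-73/56, 33/14)
obs 2: x=10 → posterior Normal(367/100, 33/25)
obs 3: x=-3 → posterior Normal(235/144, 11/12)
obs 4: x=5/4 → posterior Normal(145/94, 33/47)
obs 5: x=-7/2 → posterior Normal(17/29, 33/58)
obs 6: x=1/2 → posterior Normal(79/138, 11/23)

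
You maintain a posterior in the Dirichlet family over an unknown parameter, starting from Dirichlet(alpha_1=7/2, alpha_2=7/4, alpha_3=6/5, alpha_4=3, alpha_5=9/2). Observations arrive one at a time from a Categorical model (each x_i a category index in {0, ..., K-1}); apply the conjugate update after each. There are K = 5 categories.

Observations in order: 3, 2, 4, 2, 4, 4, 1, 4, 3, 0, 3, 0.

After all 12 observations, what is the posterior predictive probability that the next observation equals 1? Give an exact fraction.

obs 1: x=3 → posterior Dirichlet(7/2, 7/4, 6/5, 4, 9/2)
obs 2: x=2 → posterior Dirichlet(7/2, 7/4, 11/5, 4, 9/2)
obs 3: x=4 → posterior Dirichlet(7/2, 7/4, 11/5, 4, 11/2)
obs 4: x=2 → posterior Dirichlet(7/2, 7/4, 16/5, 4, 11/2)
obs 5: x=4 → posterior Dirichlet(7/2, 7/4, 16/5, 4, 13/2)
obs 6: x=4 → posterior Dirichlet(7/2, 7/4, 16/5, 4, 15/2)
obs 7: x=1 → posterior Dirichlet(7/2, 11/4, 16/5, 4, 15/2)
obs 8: x=4 → posterior Dirichlet(7/2, 11/4, 16/5, 4, 17/2)
obs 9: x=3 → posterior Dirichlet(7/2, 11/4, 16/5, 5, 17/2)
obs 10: x=0 → posterior Dirichlet(9/2, 11/4, 16/5, 5, 17/2)
obs 11: x=3 → posterior Dirichlet(9/2, 11/4, 16/5, 6, 17/2)
obs 12: x=0 → posterior Dirichlet(11/2, 11/4, 16/5, 6, 17/2)

55/519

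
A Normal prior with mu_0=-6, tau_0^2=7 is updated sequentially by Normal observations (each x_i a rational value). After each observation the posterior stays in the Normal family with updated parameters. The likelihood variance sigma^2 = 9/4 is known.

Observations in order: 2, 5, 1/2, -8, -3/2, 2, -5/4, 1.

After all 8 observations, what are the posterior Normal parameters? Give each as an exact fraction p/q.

mu_0=-61/233, tau_0^2=63/233

obs 1: x=2 → posterior Normal(2/37, 63/37)
obs 2: x=5 → posterior Normal(142/65, 63/65)
obs 3: x=1/2 → posterior Normal(52/31, 21/31)
obs 4: x=-8 → posterior Normal(-68/121, 63/121)
obs 5: x=-3/2 → posterior Normal(-110/149, 63/149)
obs 6: x=2 → posterior Normal(-18/59, 21/59)
obs 7: x=-5/4 → posterior Normal(-89/205, 63/205)
obs 8: x=1 → posterior Normal(-61/233, 63/233)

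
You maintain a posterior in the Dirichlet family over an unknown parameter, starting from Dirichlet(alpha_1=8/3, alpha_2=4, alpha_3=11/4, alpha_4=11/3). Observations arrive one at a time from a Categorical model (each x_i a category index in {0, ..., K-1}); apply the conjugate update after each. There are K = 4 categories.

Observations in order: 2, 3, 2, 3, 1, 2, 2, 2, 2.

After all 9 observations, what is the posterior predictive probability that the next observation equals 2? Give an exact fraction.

obs 1: x=2 → posterior Dirichlet(8/3, 4, 15/4, 11/3)
obs 2: x=3 → posterior Dirichlet(8/3, 4, 15/4, 14/3)
obs 3: x=2 → posterior Dirichlet(8/3, 4, 19/4, 14/3)
obs 4: x=3 → posterior Dirichlet(8/3, 4, 19/4, 17/3)
obs 5: x=1 → posterior Dirichlet(8/3, 5, 19/4, 17/3)
obs 6: x=2 → posterior Dirichlet(8/3, 5, 23/4, 17/3)
obs 7: x=2 → posterior Dirichlet(8/3, 5, 27/4, 17/3)
obs 8: x=2 → posterior Dirichlet(8/3, 5, 31/4, 17/3)
obs 9: x=2 → posterior Dirichlet(8/3, 5, 35/4, 17/3)

21/53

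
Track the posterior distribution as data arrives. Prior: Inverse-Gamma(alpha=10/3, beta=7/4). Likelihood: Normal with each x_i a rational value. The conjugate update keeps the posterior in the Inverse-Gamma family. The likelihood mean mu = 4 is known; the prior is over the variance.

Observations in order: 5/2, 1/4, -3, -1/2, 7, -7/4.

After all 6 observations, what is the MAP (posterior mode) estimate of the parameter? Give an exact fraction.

obs 1: x=5/2 → posterior Inverse-Gamma(23/6, 23/8)
obs 2: x=1/4 → posterior Inverse-Gamma(13/3, 317/32)
obs 3: x=-3 → posterior Inverse-Gamma(29/6, 1101/32)
obs 4: x=-1/2 → posterior Inverse-Gamma(16/3, 1425/32)
obs 5: x=7 → posterior Inverse-Gamma(35/6, 1569/32)
obs 6: x=-7/4 → posterior Inverse-Gamma(19/3, 1049/16)

3147/352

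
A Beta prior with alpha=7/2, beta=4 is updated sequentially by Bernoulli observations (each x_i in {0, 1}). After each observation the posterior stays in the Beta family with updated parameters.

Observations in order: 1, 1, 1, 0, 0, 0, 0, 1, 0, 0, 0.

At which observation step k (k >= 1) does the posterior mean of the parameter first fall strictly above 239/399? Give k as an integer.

k = 3

obs 1: x=1 → posterior Beta(9/2, 4)
obs 2: x=1 → posterior Beta(11/2, 4)
obs 3: x=1 → posterior Beta(13/2, 4)
obs 4: x=0 → posterior Beta(13/2, 5)
obs 5: x=0 → posterior Beta(13/2, 6)
obs 6: x=0 → posterior Beta(13/2, 7)
obs 7: x=0 → posterior Beta(13/2, 8)
obs 8: x=1 → posterior Beta(15/2, 8)
obs 9: x=0 → posterior Beta(15/2, 9)
obs 10: x=0 → posterior Beta(15/2, 10)
obs 11: x=0 → posterior Beta(15/2, 11)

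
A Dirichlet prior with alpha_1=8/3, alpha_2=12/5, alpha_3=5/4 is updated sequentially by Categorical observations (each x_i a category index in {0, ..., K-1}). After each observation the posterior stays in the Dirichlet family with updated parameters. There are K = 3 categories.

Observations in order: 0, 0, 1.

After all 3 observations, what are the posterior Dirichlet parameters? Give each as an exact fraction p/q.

alpha_1=14/3, alpha_2=17/5, alpha_3=5/4

obs 1: x=0 → posterior Dirichlet(11/3, 12/5, 5/4)
obs 2: x=0 → posterior Dirichlet(14/3, 12/5, 5/4)
obs 3: x=1 → posterior Dirichlet(14/3, 17/5, 5/4)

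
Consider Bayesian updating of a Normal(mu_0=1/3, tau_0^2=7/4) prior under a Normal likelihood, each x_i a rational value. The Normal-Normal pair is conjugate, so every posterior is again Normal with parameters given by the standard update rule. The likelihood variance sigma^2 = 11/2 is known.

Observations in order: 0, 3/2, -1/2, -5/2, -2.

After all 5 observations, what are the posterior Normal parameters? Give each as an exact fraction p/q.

obs 1: x=0 → posterior Normal(22/87, 77/58)
obs 2: x=3/2 → posterior Normal(107/216, 77/72)
obs 3: x=-1/2 → posterior Normal(1/3, 77/86)
obs 4: x=-5/2 → posterior Normal(-19/300, 77/100)
obs 5: x=-2 → posterior Normal(-103/342, 77/114)

mu_0=-103/342, tau_0^2=77/114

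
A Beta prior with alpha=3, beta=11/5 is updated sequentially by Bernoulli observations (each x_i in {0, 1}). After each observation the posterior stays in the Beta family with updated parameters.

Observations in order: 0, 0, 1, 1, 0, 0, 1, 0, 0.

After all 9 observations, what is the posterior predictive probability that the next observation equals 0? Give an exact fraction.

41/71

obs 1: x=0 → posterior Beta(3, 16/5)
obs 2: x=0 → posterior Beta(3, 21/5)
obs 3: x=1 → posterior Beta(4, 21/5)
obs 4: x=1 → posterior Beta(5, 21/5)
obs 5: x=0 → posterior Beta(5, 26/5)
obs 6: x=0 → posterior Beta(5, 31/5)
obs 7: x=1 → posterior Beta(6, 31/5)
obs 8: x=0 → posterior Beta(6, 36/5)
obs 9: x=0 → posterior Beta(6, 41/5)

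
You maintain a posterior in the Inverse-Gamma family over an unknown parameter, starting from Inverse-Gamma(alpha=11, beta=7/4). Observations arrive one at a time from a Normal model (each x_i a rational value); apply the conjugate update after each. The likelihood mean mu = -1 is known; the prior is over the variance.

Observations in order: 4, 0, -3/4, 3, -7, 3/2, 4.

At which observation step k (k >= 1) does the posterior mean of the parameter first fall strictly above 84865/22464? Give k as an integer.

k = 7

obs 1: x=4 → posterior Inverse-Gamma(23/2, 57/4)
obs 2: x=0 → posterior Inverse-Gamma(12, 59/4)
obs 3: x=-3/4 → posterior Inverse-Gamma(25/2, 473/32)
obs 4: x=3 → posterior Inverse-Gamma(13, 729/32)
obs 5: x=-7 → posterior Inverse-Gamma(27/2, 1305/32)
obs 6: x=3/2 → posterior Inverse-Gamma(14, 1405/32)
obs 7: x=4 → posterior Inverse-Gamma(29/2, 1805/32)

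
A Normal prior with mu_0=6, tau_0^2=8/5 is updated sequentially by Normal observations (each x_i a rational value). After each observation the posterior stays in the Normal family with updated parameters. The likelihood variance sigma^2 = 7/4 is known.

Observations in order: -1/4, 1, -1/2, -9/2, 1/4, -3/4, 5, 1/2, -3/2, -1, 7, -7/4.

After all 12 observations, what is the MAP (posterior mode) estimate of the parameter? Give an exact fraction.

322/419

obs 1: x=-1/4 → posterior Normal(202/67, 56/67)
obs 2: x=1 → posterior Normal(26/11, 56/99)
obs 3: x=-1/2 → posterior Normal(218/131, 56/131)
obs 4: x=-9/2 → posterior Normal(74/163, 56/163)
obs 5: x=1/4 → posterior Normal(82/195, 56/195)
obs 6: x=-3/4 → posterior Normal(58/227, 56/227)
obs 7: x=5 → posterior Normal(218/259, 8/37)
obs 8: x=1/2 → posterior Normal(78/97, 56/291)
obs 9: x=-3/2 → posterior Normal(186/323, 56/323)
obs 10: x=-1 → posterior Normal(154/355, 56/355)
obs 11: x=7 → posterior Normal(42/43, 56/387)
obs 12: x=-7/4 → posterior Normal(322/419, 56/419)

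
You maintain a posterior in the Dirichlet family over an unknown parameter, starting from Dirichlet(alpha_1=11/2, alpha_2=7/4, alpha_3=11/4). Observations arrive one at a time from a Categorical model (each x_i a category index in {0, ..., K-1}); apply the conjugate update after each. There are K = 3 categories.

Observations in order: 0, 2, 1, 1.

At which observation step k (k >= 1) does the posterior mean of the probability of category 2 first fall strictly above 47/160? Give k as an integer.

k = 2

obs 1: x=0 → posterior Dirichlet(13/2, 7/4, 11/4)
obs 2: x=2 → posterior Dirichlet(13/2, 7/4, 15/4)
obs 3: x=1 → posterior Dirichlet(13/2, 11/4, 15/4)
obs 4: x=1 → posterior Dirichlet(13/2, 15/4, 15/4)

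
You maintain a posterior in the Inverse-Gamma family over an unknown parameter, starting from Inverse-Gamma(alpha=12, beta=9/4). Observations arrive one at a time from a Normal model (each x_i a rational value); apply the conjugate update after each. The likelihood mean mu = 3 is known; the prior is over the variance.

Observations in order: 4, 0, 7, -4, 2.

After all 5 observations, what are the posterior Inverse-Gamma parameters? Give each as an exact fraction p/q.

obs 1: x=4 → posterior Inverse-Gamma(25/2, 11/4)
obs 2: x=0 → posterior Inverse-Gamma(13, 29/4)
obs 3: x=7 → posterior Inverse-Gamma(27/2, 61/4)
obs 4: x=-4 → posterior Inverse-Gamma(14, 159/4)
obs 5: x=2 → posterior Inverse-Gamma(29/2, 161/4)

alpha=29/2, beta=161/4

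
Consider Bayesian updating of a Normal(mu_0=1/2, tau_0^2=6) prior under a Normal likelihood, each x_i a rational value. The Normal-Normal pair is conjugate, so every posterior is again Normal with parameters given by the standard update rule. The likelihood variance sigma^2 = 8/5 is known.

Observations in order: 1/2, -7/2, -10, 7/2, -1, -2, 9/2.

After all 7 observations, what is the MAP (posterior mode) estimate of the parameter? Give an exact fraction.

obs 1: x=1/2 → posterior Normal(1/2, 24/19)
obs 2: x=-7/2 → posterior Normal(-43/34, 12/17)
obs 3: x=-10 → posterior Normal(-193/49, 24/49)
obs 4: x=7/2 → posterior Normal(-281/128, 3/8)
obs 5: x=-1 → posterior Normal(-311/158, 24/79)
obs 6: x=-2 → posterior Normal(-371/188, 12/47)
obs 7: x=9/2 → posterior Normal(-118/109, 24/109)

-118/109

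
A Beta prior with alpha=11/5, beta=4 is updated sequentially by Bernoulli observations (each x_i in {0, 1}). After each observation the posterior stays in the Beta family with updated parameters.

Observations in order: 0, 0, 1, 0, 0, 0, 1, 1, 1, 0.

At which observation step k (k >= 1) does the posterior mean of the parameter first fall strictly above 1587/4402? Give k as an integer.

obs 1: x=0 → posterior Beta(11/5, 5)
obs 2: x=0 → posterior Beta(11/5, 6)
obs 3: x=1 → posterior Beta(16/5, 6)
obs 4: x=0 → posterior Beta(16/5, 7)
obs 5: x=0 → posterior Beta(16/5, 8)
obs 6: x=0 → posterior Beta(16/5, 9)
obs 7: x=1 → posterior Beta(21/5, 9)
obs 8: x=1 → posterior Beta(26/5, 9)
obs 9: x=1 → posterior Beta(31/5, 9)
obs 10: x=0 → posterior Beta(31/5, 10)

k = 8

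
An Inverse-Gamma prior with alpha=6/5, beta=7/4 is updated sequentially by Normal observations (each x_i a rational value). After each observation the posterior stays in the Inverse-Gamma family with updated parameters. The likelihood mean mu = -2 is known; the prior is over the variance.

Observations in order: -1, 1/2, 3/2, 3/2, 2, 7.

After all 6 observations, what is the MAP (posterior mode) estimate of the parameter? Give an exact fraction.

obs 1: x=-1 → posterior Inverse-Gamma(17/10, 9/4)
obs 2: x=1/2 → posterior Inverse-Gamma(11/5, 43/8)
obs 3: x=3/2 → posterior Inverse-Gamma(27/10, 23/2)
obs 4: x=3/2 → posterior Inverse-Gamma(16/5, 141/8)
obs 5: x=2 → posterior Inverse-Gamma(37/10, 205/8)
obs 6: x=7 → posterior Inverse-Gamma(21/5, 529/8)

2645/208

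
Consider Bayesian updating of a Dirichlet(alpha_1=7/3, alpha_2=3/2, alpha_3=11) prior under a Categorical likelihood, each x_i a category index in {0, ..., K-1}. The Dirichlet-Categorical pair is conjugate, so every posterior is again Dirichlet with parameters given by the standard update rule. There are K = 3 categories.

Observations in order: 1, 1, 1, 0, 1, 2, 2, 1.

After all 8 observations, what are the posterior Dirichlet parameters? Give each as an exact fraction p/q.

obs 1: x=1 → posterior Dirichlet(7/3, 5/2, 11)
obs 2: x=1 → posterior Dirichlet(7/3, 7/2, 11)
obs 3: x=1 → posterior Dirichlet(7/3, 9/2, 11)
obs 4: x=0 → posterior Dirichlet(10/3, 9/2, 11)
obs 5: x=1 → posterior Dirichlet(10/3, 11/2, 11)
obs 6: x=2 → posterior Dirichlet(10/3, 11/2, 12)
obs 7: x=2 → posterior Dirichlet(10/3, 11/2, 13)
obs 8: x=1 → posterior Dirichlet(10/3, 13/2, 13)

alpha_1=10/3, alpha_2=13/2, alpha_3=13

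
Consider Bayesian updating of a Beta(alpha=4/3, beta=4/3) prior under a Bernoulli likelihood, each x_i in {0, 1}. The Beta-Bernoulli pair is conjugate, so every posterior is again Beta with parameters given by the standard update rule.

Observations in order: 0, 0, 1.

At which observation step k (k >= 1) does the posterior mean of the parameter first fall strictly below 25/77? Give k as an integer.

obs 1: x=0 → posterior Beta(4/3, 7/3)
obs 2: x=0 → posterior Beta(4/3, 10/3)
obs 3: x=1 → posterior Beta(7/3, 10/3)

k = 2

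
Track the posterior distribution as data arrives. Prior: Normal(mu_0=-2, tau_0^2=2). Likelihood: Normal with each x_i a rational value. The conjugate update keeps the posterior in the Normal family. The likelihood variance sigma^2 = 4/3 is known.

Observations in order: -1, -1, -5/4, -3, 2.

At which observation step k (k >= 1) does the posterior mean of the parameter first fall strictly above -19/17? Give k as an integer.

k = 5

obs 1: x=-1 → posterior Normal(-7/5, 4/5)
obs 2: x=-1 → posterior Normal(-5/4, 1/2)
obs 3: x=-5/4 → posterior Normal(-5/4, 4/11)
obs 4: x=-3 → posterior Normal(-13/8, 2/7)
obs 5: x=2 → posterior Normal(-67/68, 4/17)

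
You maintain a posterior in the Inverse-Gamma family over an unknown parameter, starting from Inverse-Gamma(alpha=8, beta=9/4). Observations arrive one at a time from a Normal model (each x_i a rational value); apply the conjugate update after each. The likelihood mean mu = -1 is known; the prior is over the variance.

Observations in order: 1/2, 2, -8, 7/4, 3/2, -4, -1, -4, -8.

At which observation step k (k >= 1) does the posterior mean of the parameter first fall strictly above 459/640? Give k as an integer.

obs 1: x=1/2 → posterior Inverse-Gamma(17/2, 27/8)
obs 2: x=2 → posterior Inverse-Gamma(9, 63/8)
obs 3: x=-8 → posterior Inverse-Gamma(19/2, 259/8)
obs 4: x=7/4 → posterior Inverse-Gamma(10, 1157/32)
obs 5: x=3/2 → posterior Inverse-Gamma(21/2, 1257/32)
obs 6: x=-4 → posterior Inverse-Gamma(11, 1401/32)
obs 7: x=-1 → posterior Inverse-Gamma(23/2, 1401/32)
obs 8: x=-4 → posterior Inverse-Gamma(12, 1545/32)
obs 9: x=-8 → posterior Inverse-Gamma(25/2, 2329/32)

k = 2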